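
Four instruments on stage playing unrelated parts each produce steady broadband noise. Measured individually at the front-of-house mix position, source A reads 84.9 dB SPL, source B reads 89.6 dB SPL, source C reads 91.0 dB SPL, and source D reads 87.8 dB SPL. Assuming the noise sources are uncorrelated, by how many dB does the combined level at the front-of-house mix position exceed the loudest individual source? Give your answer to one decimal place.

Incoherent sources sum as intensities:
L_total = 10·log₁₀(10^(84.9/10) + 10^(89.6/10) + 10^(91.0/10) + 10^(87.8/10)) = 94.89 dB SPL.
Excess over the loudest (91.0 dB): 94.89 − 91.0 = 3.9 dB.

3.9 dB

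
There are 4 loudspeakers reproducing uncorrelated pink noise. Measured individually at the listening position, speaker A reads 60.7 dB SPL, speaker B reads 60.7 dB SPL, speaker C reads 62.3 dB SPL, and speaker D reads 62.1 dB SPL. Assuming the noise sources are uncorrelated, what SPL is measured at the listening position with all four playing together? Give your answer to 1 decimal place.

Uncorrelated sources add in intensity (power), not in dB.
L_total = 10·log₁₀(10^(60.7/10) + 10^(60.7/10) + 10^(62.3/10) + 10^(62.1/10)) = 10·log₁₀(5670000) = 67.5 dB SPL.

67.5 dB SPL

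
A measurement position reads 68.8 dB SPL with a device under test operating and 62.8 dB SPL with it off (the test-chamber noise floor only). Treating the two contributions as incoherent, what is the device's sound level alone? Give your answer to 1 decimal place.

67.5 dB SPL

Background correction is a power subtraction:
L_src = 10·log₁₀(10^(68.8/10) − 10^(62.8/10)) = 10·log₁₀(5680000) = 67.5 dB SPL.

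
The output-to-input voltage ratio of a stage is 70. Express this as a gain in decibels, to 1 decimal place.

Voltage ratio → dB uses the 20·log₁₀ form:
20·log₁₀(70) = 36.9 dB.

36.9 dB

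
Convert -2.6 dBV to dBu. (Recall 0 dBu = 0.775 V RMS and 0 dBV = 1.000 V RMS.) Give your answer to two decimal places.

-0.39 dBu

The offset between the scales is 20·log₁₀(0.775/1.000) = −2.214 dB.
So dBu = -2.6 + 2.214 = -0.39 dBu.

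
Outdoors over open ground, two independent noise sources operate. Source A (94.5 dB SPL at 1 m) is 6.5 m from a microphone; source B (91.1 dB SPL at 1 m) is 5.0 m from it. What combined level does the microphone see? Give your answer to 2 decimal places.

80.73 dB SPL

At the listener: L_A = 94.5 − 20·log₁₀(6.5) = 78.242 dB; L_B = 91.1 − 20·log₁₀(5.0) = 77.121 dB.
Combined: 10·log₁₀(10^(78.242/10)+10^(77.121/10)) = 80.73 dB SPL.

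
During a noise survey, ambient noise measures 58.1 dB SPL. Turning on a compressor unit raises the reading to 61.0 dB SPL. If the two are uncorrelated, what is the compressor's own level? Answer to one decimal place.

Remove the background by subtracting linear intensities:
L_src = 10·log₁₀(10^(61.0/10) − 10^(58.1/10)) = 10·log₁₀(613300) = 57.9 dB SPL.

57.9 dB SPL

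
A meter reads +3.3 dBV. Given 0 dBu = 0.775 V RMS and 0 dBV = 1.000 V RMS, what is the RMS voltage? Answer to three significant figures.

V = 1.000 V × 10^(+3.3/20).
= 1.000 × 1.462 = 1.46 V.

1.46 V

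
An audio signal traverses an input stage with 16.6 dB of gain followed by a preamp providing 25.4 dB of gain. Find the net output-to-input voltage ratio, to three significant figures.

126

Net gain = 16.6 + 25.4 = 42.0 dB.
Voltage ratio = 10^(42.0/20) = 126.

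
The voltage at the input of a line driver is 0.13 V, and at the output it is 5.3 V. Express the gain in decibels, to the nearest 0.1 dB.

Voltage is an amplitude quantity, so gain = 20·log₁₀(V_out/V_in).
20·log₁₀(5.3/0.13) = 20·log₁₀(40.77) = 32.2 dB.

32.2 dB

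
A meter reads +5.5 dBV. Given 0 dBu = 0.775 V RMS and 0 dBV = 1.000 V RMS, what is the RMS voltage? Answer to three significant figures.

V = 1.000 V × 10^(+5.5/20).
= 1.000 × 1.884 = 1.88 V.

1.88 V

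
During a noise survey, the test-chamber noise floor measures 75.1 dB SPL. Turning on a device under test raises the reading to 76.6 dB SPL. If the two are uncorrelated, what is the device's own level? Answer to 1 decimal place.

Subtract intensities: L_src = 10·log₁₀(10^(L_total/10) − 10^(L_bg/10)).
L_src = 10·log₁₀(10^(76.6/10) − 10^(75.1/10)) = 10·log₁₀(13350000) = 71.3 dB SPL.

71.3 dB SPL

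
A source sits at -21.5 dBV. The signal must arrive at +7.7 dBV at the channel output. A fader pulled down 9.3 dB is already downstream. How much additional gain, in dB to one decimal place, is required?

38.5 dB

The required make-up gain is the shortfall in the dB sum.
G = +7.7 − (-21.5) + 9.3 = 38.5 dB.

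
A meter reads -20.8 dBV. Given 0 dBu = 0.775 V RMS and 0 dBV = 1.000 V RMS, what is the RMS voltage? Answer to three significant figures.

V = 1.000 V × 10^(-20.8/20).
= 1.000 × 0.09120 = 0.0912 V.

0.0912 V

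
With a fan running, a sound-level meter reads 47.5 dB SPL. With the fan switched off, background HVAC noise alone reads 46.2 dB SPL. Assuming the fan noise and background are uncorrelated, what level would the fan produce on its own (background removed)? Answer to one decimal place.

Remove the background by subtracting linear intensities:
L_src = 10·log₁₀(10^(47.5/10) − 10^(46.2/10)) = 10·log₁₀(14550) = 41.6 dB SPL.

41.6 dB SPL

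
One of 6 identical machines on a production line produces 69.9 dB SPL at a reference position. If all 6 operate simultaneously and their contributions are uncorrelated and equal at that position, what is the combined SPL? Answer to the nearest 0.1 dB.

6 equal incoherent sources raise the level by 10·log₁₀(6) = 7.78 dB.
L_total = 69.9 + 7.78 = 77.7 dB SPL.

77.7 dB SPL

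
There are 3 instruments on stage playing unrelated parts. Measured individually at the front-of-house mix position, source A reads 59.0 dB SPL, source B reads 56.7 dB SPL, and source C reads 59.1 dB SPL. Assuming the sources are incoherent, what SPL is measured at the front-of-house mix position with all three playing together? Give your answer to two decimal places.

Uncorrelated sources add in intensity (power), not in dB.
L_total = 10·log₁₀(10^(59.0/10) + 10^(56.7/10) + 10^(59.1/10)) = 10·log₁₀(2075000) = 63.17 dB SPL.

63.17 dB SPL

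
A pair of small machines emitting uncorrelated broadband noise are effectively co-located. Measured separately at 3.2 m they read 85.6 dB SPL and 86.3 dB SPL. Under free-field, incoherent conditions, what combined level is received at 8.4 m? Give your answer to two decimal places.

80.59 dB SPL

Combined at 3.2 m: 10·log₁₀(10^(85.6/10)+10^(86.3/10)) = 88.974 dB SPL.
Then apply −20·log₁₀(8.4/3.2) = -8.383 dB → 80.59 dB SPL.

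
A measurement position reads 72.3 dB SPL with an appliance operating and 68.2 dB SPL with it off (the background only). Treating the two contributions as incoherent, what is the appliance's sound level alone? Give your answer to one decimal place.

Subtract intensities: L_src = 10·log₁₀(10^(L_total/10) − 10^(L_bg/10)).
L_src = 10·log₁₀(10^(72.3/10) − 10^(68.2/10)) = 10·log₁₀(10380000) = 70.2 dB SPL.

70.2 dB SPL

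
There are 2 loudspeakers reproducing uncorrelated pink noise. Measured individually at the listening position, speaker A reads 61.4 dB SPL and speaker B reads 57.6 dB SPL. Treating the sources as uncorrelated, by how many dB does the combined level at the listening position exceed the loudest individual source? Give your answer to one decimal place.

1.5 dB

Uncorrelated sources add in intensity (power), not in dB.
L_total = 10·log₁₀(10^(61.4/10) + 10^(57.6/10)) = 62.91 dB SPL.
Excess over the loudest (61.4 dB): 62.91 − 61.4 = 1.5 dB.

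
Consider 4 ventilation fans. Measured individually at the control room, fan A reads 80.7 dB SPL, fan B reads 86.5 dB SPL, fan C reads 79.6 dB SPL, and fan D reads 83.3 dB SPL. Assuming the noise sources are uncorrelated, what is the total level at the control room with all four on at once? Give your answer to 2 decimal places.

Add the sources as powers (linear), then convert back to dB:
L_total = 10·log₁₀(10^(80.7/10) + 10^(86.5/10) + 10^(79.6/10) + 10^(83.3/10)) = 10·log₁₀(869200000) = 89.39 dB SPL.

89.39 dB SPL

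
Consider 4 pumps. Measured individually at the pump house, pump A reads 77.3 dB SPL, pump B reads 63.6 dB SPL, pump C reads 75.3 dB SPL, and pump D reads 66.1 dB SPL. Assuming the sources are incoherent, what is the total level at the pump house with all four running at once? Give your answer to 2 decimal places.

79.73 dB SPL

Uncorrelated sources add in intensity (power), not in dB.
L_total = 10·log₁₀(10^(77.3/10) + 10^(63.6/10) + 10^(75.3/10) + 10^(66.1/10)) = 10·log₁₀(93950000) = 79.73 dB SPL.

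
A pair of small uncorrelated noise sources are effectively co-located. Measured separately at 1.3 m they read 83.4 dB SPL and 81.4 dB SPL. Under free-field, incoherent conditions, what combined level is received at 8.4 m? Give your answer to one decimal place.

Combined at 1.3 m: 10·log₁₀(10^(83.4/10)+10^(81.4/10)) = 85.52 dB SPL.
Then apply −20·log₁₀(8.4/1.3) = -16.21 dB → 69.3 dB SPL.

69.3 dB SPL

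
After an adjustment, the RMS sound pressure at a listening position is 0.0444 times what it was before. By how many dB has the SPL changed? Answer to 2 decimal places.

Sound pressure is an amplitude quantity: ΔL = 20·log₁₀(p₂/p₁).
20·log₁₀(0.0444) = -27.05 dB.

-27.05 dB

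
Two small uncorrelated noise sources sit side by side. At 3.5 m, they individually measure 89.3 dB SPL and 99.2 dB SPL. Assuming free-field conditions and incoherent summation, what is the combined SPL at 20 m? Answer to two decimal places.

84.48 dB SPL

Combined at 3.5 m: 10·log₁₀(10^(89.3/10)+10^(99.2/10)) = 99.623 dB SPL.
Then apply −20·log₁₀(20/3.5) = -15.139 dB → 84.48 dB SPL.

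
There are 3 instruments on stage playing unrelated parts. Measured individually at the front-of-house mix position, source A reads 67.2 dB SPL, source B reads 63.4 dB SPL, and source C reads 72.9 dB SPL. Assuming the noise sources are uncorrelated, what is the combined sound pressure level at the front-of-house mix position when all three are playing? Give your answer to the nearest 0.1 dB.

74.3 dB SPL

Incoherent sources sum as intensities:
L_total = 10·log₁₀(10^(67.2/10) + 10^(63.4/10) + 10^(72.9/10)) = 10·log₁₀(26930000) = 74.3 dB SPL.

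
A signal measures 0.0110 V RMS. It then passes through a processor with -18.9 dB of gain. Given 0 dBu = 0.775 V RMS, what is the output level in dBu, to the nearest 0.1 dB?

-55.9 dBu

Input level: 20·log₁₀(0.0110/0.775) = -36.96 dBu.
Output: -36.96 − 18.9 = -55.9 dBu.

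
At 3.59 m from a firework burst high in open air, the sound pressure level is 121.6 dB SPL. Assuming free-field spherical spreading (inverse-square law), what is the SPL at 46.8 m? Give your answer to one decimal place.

Free-field point source: level drops by 20·log₁₀ of the distance ratio.
ΔL = −20·log₁₀(46.8/3.59) = -22.30 dB, so L₂ = 121.6 + (-22.30) = 99.3 dB SPL.

99.3 dB SPL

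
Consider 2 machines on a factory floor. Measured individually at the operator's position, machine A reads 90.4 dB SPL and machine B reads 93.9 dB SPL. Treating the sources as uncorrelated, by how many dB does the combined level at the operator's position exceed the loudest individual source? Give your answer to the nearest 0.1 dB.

Uncorrelated sources add in intensity (power), not in dB.
L_total = 10·log₁₀(10^(90.4/10) + 10^(93.9/10)) = 95.50 dB SPL.
Excess over the loudest (93.9 dB): 95.50 − 93.9 = 1.6 dB.

1.6 dB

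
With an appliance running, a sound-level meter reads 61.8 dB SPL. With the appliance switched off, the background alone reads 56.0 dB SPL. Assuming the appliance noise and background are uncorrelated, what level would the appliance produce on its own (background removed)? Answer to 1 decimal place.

60.5 dB SPL

Background correction is a power subtraction:
L_src = 10·log₁₀(10^(61.8/10) − 10^(56.0/10)) = 10·log₁₀(1115000) = 60.5 dB SPL.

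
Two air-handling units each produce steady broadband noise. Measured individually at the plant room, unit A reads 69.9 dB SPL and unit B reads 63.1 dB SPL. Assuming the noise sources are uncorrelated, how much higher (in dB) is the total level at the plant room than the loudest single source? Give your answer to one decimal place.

Uncorrelated sources add in intensity (power), not in dB.
L_total = 10·log₁₀(10^(69.9/10) + 10^(63.1/10)) = 70.72 dB SPL.
Excess over the loudest (69.9 dB): 70.72 − 69.9 = 0.8 dB.

0.8 dB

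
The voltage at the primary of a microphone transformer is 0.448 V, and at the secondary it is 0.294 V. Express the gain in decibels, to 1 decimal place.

Voltage is an amplitude quantity, so gain = 20·log₁₀(V_out/V_in).
20·log₁₀(0.294/0.448) = 20·log₁₀(0.6562) = -3.7 dB.

-3.7 dB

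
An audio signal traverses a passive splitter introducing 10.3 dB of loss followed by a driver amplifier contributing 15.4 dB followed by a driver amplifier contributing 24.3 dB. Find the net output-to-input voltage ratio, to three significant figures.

Net gain = (−10.3) + 15.4 + 24.3 = 29.4 dB.
Voltage ratio = 10^(29.4/20) = 29.5.

29.5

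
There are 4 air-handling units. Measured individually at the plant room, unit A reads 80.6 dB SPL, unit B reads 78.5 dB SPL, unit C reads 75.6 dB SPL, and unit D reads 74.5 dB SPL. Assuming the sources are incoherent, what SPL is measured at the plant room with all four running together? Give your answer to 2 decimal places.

Uncorrelated sources add in intensity (power), not in dB.
L_total = 10·log₁₀(10^(80.6/10) + 10^(78.5/10) + 10^(75.6/10) + 10^(74.5/10)) = 10·log₁₀(250100000) = 83.98 dB SPL.

83.98 dB SPL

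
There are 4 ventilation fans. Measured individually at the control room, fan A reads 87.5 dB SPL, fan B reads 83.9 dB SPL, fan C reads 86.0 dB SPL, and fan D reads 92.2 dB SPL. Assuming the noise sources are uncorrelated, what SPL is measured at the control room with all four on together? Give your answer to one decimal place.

94.6 dB SPL

Uncorrelated sources add in intensity (power), not in dB.
L_total = 10·log₁₀(10^(87.5/10) + 10^(83.9/10) + 10^(86.0/10) + 10^(92.2/10)) = 10·log₁₀(2866000000) = 94.6 dB SPL.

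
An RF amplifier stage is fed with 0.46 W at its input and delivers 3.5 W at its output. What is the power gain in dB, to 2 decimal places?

For a power ratio, dB = 10·log₁₀(P₂/P₁).
10·log₁₀(3.5/0.46) = 10·log₁₀(7.609) = 8.81 dB.

8.81 dB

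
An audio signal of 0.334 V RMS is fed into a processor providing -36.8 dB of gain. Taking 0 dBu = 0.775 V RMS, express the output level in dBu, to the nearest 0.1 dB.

-44.1 dBu

Input level: 20·log₁₀(0.334/0.775) = -7.31 dBu.
Output: -7.31 − 36.8 = -44.1 dBu.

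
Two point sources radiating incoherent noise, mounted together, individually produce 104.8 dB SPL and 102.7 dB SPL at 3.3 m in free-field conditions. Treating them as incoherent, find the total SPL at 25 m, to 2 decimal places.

Combined at 3.3 m: 10·log₁₀(10^(104.8/10)+10^(102.7/10)) = 106.886 dB SPL.
Then apply −20·log₁₀(25/3.3) = -17.589 dB → 89.30 dB SPL.

89.30 dB SPL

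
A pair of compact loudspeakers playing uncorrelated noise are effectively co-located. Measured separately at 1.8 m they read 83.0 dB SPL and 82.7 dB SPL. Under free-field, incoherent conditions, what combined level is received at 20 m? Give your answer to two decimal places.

Combined at 1.8 m: 10·log₁₀(10^(83.0/10)+10^(82.7/10)) = 85.863 dB SPL.
Then apply −20·log₁₀(20/1.8) = -20.915 dB → 64.95 dB SPL.

64.95 dB SPL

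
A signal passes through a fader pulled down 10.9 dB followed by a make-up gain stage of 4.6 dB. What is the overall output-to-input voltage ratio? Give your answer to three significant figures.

Net gain = (−10.9) + 4.6 = -6.3 dB.
Voltage ratio = 10^(-6.3/20) = 0.484.

0.484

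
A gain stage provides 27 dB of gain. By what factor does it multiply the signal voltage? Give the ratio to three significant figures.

Voltage ratio = 10^(dB/20).
10^(27/20) = 10^(1.350) = 22.4.

22.4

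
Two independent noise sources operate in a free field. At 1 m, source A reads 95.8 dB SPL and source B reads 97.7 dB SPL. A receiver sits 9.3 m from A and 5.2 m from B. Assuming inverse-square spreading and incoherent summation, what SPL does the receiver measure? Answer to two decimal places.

At the listener: L_A = 95.8 − 20·log₁₀(9.3) = 76.430 dB; L_B = 97.7 − 20·log₁₀(5.2) = 83.380 dB.
Combined: 10·log₁₀(10^(76.430/10)+10^(83.380/10)) = 84.18 dB SPL.

84.18 dB SPL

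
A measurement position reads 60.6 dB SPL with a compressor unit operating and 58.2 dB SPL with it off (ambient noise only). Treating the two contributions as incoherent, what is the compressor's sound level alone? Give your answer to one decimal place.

Remove the background by subtracting linear intensities:
L_src = 10·log₁₀(10^(60.6/10) − 10^(58.2/10)) = 10·log₁₀(487500) = 56.9 dB SPL.

56.9 dB SPL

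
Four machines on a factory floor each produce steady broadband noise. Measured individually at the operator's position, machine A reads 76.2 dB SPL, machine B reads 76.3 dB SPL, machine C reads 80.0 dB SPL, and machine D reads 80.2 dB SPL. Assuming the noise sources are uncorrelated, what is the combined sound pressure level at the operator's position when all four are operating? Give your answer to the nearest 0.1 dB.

84.6 dB SPL

Incoherent sources sum as intensities:
L_total = 10·log₁₀(10^(76.2/10) + 10^(76.3/10) + 10^(80.0/10) + 10^(80.2/10)) = 10·log₁₀(289100000) = 84.6 dB SPL.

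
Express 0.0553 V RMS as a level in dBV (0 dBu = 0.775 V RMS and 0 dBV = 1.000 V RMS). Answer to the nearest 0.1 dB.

-25.1 dBV

dBV = 20·log₁₀(V / 1.000 V).
20·log₁₀(0.0553/1.000) = -25.1 dBV.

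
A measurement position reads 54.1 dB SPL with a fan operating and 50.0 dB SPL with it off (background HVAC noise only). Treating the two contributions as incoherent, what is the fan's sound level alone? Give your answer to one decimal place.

52.0 dB SPL

Background correction is a power subtraction:
L_src = 10·log₁₀(10^(54.1/10) − 10^(50.0/10)) = 10·log₁₀(157000) = 52.0 dB SPL.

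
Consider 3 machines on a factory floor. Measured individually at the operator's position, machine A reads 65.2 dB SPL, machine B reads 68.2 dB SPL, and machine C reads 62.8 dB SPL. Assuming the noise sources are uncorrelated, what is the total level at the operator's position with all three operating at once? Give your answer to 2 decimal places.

70.73 dB SPL

Uncorrelated sources add in intensity (power), not in dB.
L_total = 10·log₁₀(10^(65.2/10) + 10^(68.2/10) + 10^(62.8/10)) = 10·log₁₀(11820000) = 70.73 dB SPL.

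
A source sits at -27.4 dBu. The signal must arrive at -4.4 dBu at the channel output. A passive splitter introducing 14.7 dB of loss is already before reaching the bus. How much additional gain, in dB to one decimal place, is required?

The required make-up gain is the shortfall in the dB sum.
G = -4.4 − (-27.4) + 14.7 = 37.7 dB.

37.7 dB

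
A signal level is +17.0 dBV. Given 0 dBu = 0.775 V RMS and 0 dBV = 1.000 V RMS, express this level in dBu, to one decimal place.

The offset between the scales is 20·log₁₀(0.775/1.000) = −2.214 dB.
So dBu = +17.0 + 2.214 = +19.2 dBu.

+19.2 dBu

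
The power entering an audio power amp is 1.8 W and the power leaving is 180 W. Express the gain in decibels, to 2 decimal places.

20.00 dB

For a power ratio, dB = 10·log₁₀(P₂/P₁).
10·log₁₀(180/1.8) = 10·log₁₀(100.0) = 20.00 dB.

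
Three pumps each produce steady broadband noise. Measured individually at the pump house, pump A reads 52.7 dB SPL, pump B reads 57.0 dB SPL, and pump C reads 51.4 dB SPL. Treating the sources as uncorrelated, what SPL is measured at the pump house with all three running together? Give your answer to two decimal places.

Incoherent sources sum as intensities:
L_total = 10·log₁₀(10^(52.7/10) + 10^(57.0/10) + 10^(51.4/10)) = 10·log₁₀(825400) = 59.17 dB SPL.

59.17 dB SPL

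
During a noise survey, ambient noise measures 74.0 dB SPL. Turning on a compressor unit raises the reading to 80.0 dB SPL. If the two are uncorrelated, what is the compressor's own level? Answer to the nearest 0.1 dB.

78.7 dB SPL

Background correction is a power subtraction:
L_src = 10·log₁₀(10^(80.0/10) − 10^(74.0/10)) = 10·log₁₀(74880000) = 78.7 dB SPL.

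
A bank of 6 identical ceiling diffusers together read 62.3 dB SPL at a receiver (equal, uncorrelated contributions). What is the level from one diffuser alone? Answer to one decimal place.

54.5 dB SPL

6 equal incoherent sources add 10·log₁₀(6) = 7.78 dB over one source.
L_one = 62.3 − 7.78 = 54.5 dB SPL.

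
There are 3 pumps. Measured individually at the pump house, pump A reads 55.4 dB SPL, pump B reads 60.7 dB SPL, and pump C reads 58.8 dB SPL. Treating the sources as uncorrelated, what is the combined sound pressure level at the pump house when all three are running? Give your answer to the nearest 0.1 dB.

63.6 dB SPL

Incoherent sources sum as intensities:
L_total = 10·log₁₀(10^(55.4/10) + 10^(60.7/10) + 10^(58.8/10)) = 10·log₁₀(2280000) = 63.6 dB SPL.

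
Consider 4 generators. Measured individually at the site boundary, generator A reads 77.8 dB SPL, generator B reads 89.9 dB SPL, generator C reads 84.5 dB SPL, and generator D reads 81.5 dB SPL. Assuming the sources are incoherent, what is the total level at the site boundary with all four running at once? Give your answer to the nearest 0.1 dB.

91.6 dB SPL

Add the sources as powers (linear), then convert back to dB:
L_total = 10·log₁₀(10^(77.8/10) + 10^(89.9/10) + 10^(84.5/10) + 10^(81.5/10)) = 10·log₁₀(1461000000) = 91.6 dB SPL.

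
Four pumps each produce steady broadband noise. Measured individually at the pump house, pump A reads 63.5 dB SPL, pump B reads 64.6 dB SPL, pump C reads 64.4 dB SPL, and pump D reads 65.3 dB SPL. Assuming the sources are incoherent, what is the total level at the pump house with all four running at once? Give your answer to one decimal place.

70.5 dB SPL

Uncorrelated sources add in intensity (power), not in dB.
L_total = 10·log₁₀(10^(63.5/10) + 10^(64.6/10) + 10^(64.4/10) + 10^(65.3/10)) = 10·log₁₀(11270000) = 70.5 dB SPL.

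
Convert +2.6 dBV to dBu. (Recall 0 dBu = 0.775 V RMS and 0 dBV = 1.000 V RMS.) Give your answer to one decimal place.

+4.8 dBu

The offset between the scales is 20·log₁₀(0.775/1.000) = −2.214 dB.
So dBu = +2.6 + 2.214 = +4.8 dBu.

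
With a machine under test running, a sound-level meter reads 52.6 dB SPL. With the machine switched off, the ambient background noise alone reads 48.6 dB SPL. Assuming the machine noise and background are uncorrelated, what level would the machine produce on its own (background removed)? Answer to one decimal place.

50.4 dB SPL

Subtract intensities: L_src = 10·log₁₀(10^(L_total/10) − 10^(L_bg/10)).
L_src = 10·log₁₀(10^(52.6/10) − 10^(48.6/10)) = 10·log₁₀(109500) = 50.4 dB SPL.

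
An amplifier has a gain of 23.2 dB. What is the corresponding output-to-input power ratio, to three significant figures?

Power ratio = 10^(dB/10).
10^(23.2/10) = 10^(2.320) = 209.

209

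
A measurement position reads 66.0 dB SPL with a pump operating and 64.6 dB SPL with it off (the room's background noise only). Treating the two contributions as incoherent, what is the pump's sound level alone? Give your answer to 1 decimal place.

60.4 dB SPL

Subtract intensities: L_src = 10·log₁₀(10^(L_total/10) − 10^(L_bg/10)).
L_src = 10·log₁₀(10^(66.0/10) − 10^(64.6/10)) = 10·log₁₀(1097000) = 60.4 dB SPL.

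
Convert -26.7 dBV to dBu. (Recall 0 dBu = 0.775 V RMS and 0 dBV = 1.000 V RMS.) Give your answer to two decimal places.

-24.49 dBu

The offset between the scales is 20·log₁₀(0.775/1.000) = −2.214 dB.
So dBu = -26.7 + 2.214 = -24.49 dBu.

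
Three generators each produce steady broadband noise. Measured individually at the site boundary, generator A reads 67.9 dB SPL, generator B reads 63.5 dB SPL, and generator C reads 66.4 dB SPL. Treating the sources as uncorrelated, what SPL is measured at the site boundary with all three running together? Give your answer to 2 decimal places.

71.06 dB SPL

Incoherent sources sum as intensities:
L_total = 10·log₁₀(10^(67.9/10) + 10^(63.5/10) + 10^(66.4/10)) = 10·log₁₀(12770000) = 71.06 dB SPL.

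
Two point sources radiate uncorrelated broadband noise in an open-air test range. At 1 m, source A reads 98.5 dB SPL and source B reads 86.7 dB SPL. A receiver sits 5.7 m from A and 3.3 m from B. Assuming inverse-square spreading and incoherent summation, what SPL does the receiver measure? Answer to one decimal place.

84.2 dB SPL

At the listener: L_A = 98.5 − 20·log₁₀(5.7) = 83.38 dB; L_B = 86.7 − 20·log₁₀(3.3) = 76.33 dB.
Combined: 10·log₁₀(10^(83.38/10)+10^(76.33/10)) = 84.2 dB SPL.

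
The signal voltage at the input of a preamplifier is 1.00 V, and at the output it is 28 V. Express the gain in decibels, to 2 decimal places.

Voltage is an amplitude quantity, so gain = 20·log₁₀(V_out/V_in).
20·log₁₀(28/1.00) = 20·log₁₀(28.00) = 28.94 dB.

28.94 dB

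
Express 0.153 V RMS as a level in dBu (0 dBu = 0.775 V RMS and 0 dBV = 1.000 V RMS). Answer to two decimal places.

dBu = 20·log₁₀(V / 0.775 V).
20·log₁₀(0.153/0.775) = -14.09 dBu.

-14.09 dBu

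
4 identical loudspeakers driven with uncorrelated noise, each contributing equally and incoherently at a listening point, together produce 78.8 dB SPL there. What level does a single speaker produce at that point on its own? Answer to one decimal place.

4 equal incoherent sources add 10·log₁₀(4) = 6.02 dB over one source.
L_one = 78.8 − 6.02 = 72.8 dB SPL.

72.8 dB SPL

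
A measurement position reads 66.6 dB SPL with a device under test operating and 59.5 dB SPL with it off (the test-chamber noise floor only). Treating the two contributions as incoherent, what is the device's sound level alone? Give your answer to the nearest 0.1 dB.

Remove the background by subtracting linear intensities:
L_src = 10·log₁₀(10^(66.6/10) − 10^(59.5/10)) = 10·log₁₀(3680000) = 65.7 dB SPL.

65.7 dB SPL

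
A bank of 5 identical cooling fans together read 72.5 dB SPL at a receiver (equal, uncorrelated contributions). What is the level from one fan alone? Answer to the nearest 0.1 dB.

65.5 dB SPL

5 equal incoherent sources add 10·log₁₀(5) = 6.99 dB over one source.
L_one = 72.5 − 6.99 = 65.5 dB SPL.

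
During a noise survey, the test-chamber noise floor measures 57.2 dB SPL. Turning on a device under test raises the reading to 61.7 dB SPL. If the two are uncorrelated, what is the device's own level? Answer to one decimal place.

59.8 dB SPL

Subtract intensities: L_src = 10·log₁₀(10^(L_total/10) − 10^(L_bg/10)).
L_src = 10·log₁₀(10^(61.7/10) − 10^(57.2/10)) = 10·log₁₀(954300) = 59.8 dB SPL.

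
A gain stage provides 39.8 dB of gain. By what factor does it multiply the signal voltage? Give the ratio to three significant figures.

Voltage ratio = 10^(dB/20).
10^(39.8/20) = 10^(1.990) = 97.7.

97.7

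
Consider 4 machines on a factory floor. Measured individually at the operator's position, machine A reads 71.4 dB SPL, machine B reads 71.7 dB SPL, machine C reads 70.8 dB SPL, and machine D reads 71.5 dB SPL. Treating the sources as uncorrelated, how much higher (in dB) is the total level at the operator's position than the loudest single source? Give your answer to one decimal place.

Incoherent sources sum as intensities:
L_total = 10·log₁₀(10^(71.4/10) + 10^(71.7/10) + 10^(70.8/10) + 10^(71.5/10)) = 77.38 dB SPL.
Excess over the loudest (71.7 dB): 77.38 − 71.7 = 5.7 dB.

5.7 dB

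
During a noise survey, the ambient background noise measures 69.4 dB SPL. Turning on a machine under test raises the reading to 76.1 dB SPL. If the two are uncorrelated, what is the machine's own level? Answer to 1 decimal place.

75.1 dB SPL

Subtract intensities: L_src = 10·log₁₀(10^(L_total/10) − 10^(L_bg/10)).
L_src = 10·log₁₀(10^(76.1/10) − 10^(69.4/10)) = 10·log₁₀(32030000) = 75.1 dB SPL.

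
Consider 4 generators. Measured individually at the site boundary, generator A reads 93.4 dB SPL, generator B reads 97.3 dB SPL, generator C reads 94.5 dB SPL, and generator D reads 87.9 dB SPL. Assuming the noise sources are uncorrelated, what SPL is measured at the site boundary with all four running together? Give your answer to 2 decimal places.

Incoherent sources sum as intensities:
L_total = 10·log₁₀(10^(93.4/10) + 10^(97.3/10) + 10^(94.5/10) + 10^(87.9/10)) = 10·log₁₀(10993000000) = 100.41 dB SPL.

100.41 dB SPL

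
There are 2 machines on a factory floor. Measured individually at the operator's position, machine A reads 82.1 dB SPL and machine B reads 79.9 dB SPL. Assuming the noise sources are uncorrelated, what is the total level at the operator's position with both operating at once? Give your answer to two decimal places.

Incoherent sources sum as intensities:
L_total = 10·log₁₀(10^(82.1/10) + 10^(79.9/10)) = 10·log₁₀(259900000) = 84.15 dB SPL.

84.15 dB SPL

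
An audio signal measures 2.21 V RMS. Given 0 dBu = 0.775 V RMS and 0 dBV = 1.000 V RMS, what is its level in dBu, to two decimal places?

dBu = 20·log₁₀(V / 0.775 V).
20·log₁₀(2.21/0.775) = +9.10 dBu.

+9.10 dBu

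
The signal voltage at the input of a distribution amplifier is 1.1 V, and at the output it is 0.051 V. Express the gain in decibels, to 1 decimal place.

For a voltage ratio, dB = 20·log₁₀(V₂/V₁).
20·log₁₀(0.051/1.1) = 20·log₁₀(0.04636) = -26.7 dB.

-26.7 dB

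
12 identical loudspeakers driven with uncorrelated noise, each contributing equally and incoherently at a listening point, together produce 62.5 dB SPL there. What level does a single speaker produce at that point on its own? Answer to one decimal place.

12 equal incoherent sources add 10·log₁₀(12) = 10.79 dB over one source.
L_one = 62.5 − 10.79 = 51.7 dB SPL.

51.7 dB SPL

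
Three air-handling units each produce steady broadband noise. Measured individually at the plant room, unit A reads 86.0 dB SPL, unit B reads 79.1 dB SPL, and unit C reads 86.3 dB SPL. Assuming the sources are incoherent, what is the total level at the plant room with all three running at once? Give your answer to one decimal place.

89.6 dB SPL

Incoherent sources sum as intensities:
L_total = 10·log₁₀(10^(86.0/10) + 10^(79.1/10) + 10^(86.3/10)) = 10·log₁₀(906000000) = 89.6 dB SPL.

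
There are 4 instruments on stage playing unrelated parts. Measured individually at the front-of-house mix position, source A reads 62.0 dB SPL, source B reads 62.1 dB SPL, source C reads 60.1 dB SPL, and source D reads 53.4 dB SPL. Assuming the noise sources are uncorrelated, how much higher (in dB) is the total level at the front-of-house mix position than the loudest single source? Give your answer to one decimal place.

Add the sources as powers (linear), then convert back to dB:
L_total = 10·log₁₀(10^(62.0/10) + 10^(62.1/10) + 10^(60.1/10) + 10^(53.4/10)) = 66.48 dB SPL.
Excess over the loudest (62.1 dB): 66.48 − 62.1 = 4.4 dB.

4.4 dB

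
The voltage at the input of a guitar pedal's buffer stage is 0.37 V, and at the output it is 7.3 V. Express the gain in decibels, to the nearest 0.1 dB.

25.9 dB

Voltage is an amplitude quantity, so gain = 20·log₁₀(V_out/V_in).
20·log₁₀(7.3/0.37) = 20·log₁₀(19.73) = 25.9 dB.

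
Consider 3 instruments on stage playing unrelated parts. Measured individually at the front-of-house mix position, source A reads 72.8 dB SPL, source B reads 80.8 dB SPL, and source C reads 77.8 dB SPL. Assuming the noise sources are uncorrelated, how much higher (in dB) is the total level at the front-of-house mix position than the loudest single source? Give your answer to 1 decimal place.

2.2 dB

Incoherent sources sum as intensities:
L_total = 10·log₁₀(10^(72.8/10) + 10^(80.8/10) + 10^(77.8/10)) = 83.00 dB SPL.
Excess over the loudest (80.8 dB): 83.00 − 80.8 = 2.2 dB.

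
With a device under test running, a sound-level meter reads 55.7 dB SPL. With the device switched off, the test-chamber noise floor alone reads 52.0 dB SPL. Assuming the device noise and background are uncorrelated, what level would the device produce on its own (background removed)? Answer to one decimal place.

Remove the background by subtracting linear intensities:
L_src = 10·log₁₀(10^(55.7/10) − 10^(52.0/10)) = 10·log₁₀(213000) = 53.3 dB SPL.

53.3 dB SPL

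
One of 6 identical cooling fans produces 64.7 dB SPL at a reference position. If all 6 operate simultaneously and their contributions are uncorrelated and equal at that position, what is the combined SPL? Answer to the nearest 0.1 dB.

72.5 dB SPL

6 equal incoherent sources raise the level by 10·log₁₀(6) = 7.78 dB.
L_total = 64.7 + 7.78 = 72.5 dB SPL.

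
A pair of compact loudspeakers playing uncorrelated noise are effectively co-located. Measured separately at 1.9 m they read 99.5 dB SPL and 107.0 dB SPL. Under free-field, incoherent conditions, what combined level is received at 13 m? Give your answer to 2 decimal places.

Combined at 1.9 m: 10·log₁₀(10^(99.5/10)+10^(107.0/10)) = 107.711 dB SPL.
Then apply −20·log₁₀(13/1.9) = -16.704 dB → 91.01 dB SPL.

91.01 dB SPL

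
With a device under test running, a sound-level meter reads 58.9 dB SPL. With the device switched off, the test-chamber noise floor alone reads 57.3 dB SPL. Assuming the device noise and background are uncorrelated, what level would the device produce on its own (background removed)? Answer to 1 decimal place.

Subtract intensities: L_src = 10·log₁₀(10^(L_total/10) − 10^(L_bg/10)).
L_src = 10·log₁₀(10^(58.9/10) − 10^(57.3/10)) = 10·log₁₀(239200) = 53.8 dB SPL.

53.8 dB SPL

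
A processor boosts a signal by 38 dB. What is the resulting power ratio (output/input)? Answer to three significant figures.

Power ratio = 10^(dB/10).
10^(38/10) = 10^(3.800) = 6310.

6310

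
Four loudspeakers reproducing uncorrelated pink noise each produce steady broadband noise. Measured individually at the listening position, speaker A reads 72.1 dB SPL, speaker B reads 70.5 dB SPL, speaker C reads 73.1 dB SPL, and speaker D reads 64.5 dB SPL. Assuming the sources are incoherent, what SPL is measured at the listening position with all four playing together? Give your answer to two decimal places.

Incoherent sources sum as intensities:
L_total = 10·log₁₀(10^(72.1/10) + 10^(70.5/10) + 10^(73.1/10) + 10^(64.5/10)) = 10·log₁₀(50670000) = 77.05 dB SPL.

77.05 dB SPL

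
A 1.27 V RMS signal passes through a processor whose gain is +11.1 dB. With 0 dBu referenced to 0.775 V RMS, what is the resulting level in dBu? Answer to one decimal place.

Input level: 20·log₁₀(1.27/0.775) = 4.29 dBu.
Output: 4.29 + 11.1 = +15.4 dBu.

+15.4 dBu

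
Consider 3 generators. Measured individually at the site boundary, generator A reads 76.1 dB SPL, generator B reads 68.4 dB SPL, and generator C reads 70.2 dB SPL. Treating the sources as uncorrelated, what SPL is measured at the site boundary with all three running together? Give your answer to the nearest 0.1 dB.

77.6 dB SPL

Uncorrelated sources add in intensity (power), not in dB.
L_total = 10·log₁₀(10^(76.1/10) + 10^(68.4/10) + 10^(70.2/10)) = 10·log₁₀(58130000) = 77.6 dB SPL.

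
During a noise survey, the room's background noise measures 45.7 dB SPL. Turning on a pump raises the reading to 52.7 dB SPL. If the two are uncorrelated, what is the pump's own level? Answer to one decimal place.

Remove the background by subtracting linear intensities:
L_src = 10·log₁₀(10^(52.7/10) − 10^(45.7/10)) = 10·log₁₀(149100) = 51.7 dB SPL.

51.7 dB SPL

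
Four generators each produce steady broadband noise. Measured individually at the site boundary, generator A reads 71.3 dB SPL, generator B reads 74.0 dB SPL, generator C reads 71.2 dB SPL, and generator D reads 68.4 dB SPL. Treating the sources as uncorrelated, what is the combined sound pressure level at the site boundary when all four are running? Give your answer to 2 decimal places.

Incoherent sources sum as intensities:
L_total = 10·log₁₀(10^(71.3/10) + 10^(74.0/10) + 10^(71.2/10) + 10^(68.4/10)) = 10·log₁₀(58710000) = 77.69 dB SPL.

77.69 dB SPL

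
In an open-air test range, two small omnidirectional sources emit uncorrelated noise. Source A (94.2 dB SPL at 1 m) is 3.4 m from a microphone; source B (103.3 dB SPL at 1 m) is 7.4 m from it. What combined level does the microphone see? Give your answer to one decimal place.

At the listener: L_A = 94.2 − 20·log₁₀(3.4) = 83.57 dB; L_B = 103.3 − 20·log₁₀(7.4) = 85.92 dB.
Combined: 10·log₁₀(10^(83.57/10)+10^(85.92/10)) = 87.9 dB SPL.

87.9 dB SPL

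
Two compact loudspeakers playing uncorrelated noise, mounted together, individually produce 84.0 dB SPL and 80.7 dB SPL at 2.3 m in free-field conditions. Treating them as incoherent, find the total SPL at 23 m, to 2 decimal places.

Combined at 2.3 m: 10·log₁₀(10^(84.0/10)+10^(80.7/10)) = 85.666 dB SPL.
Then apply −20·log₁₀(23/2.3) = -20.000 dB → 65.67 dB SPL.

65.67 dB SPL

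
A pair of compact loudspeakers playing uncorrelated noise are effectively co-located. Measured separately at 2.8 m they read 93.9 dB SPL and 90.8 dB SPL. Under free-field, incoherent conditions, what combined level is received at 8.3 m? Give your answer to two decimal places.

Combined at 2.8 m: 10·log₁₀(10^(93.9/10)+10^(90.8/10)) = 95.631 dB SPL.
Then apply −20·log₁₀(8.3/2.8) = -9.438 dB → 86.19 dB SPL.

86.19 dB SPL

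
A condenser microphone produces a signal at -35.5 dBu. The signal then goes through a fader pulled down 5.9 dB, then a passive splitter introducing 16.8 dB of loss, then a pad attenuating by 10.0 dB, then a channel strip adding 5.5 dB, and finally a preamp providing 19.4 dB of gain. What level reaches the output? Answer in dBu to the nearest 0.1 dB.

-43.3 dBu

Cascaded gains and losses add directly in dB.
-35.5 − 5.9 − 16.8 − 10.0 + 5.5 + 19.4 = -43.3 dBu.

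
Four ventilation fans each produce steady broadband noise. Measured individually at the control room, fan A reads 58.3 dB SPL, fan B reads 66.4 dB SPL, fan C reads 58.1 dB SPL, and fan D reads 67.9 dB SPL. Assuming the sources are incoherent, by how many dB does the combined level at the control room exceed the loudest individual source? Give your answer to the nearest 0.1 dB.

Incoherent sources sum as intensities:
L_total = 10·log₁₀(10^(58.3/10) + 10^(66.4/10) + 10^(58.1/10) + 10^(67.9/10)) = 70.74 dB SPL.
Excess over the loudest (67.9 dB): 70.74 − 67.9 = 2.8 dB.

2.8 dB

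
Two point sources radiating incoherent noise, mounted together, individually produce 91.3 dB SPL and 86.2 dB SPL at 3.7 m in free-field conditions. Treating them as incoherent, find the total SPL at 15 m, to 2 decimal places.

Combined at 3.7 m: 10·log₁₀(10^(91.3/10)+10^(86.2/10)) = 92.469 dB SPL.
Then apply −20·log₁₀(15/3.7) = -12.158 dB → 80.31 dB SPL.

80.31 dB SPL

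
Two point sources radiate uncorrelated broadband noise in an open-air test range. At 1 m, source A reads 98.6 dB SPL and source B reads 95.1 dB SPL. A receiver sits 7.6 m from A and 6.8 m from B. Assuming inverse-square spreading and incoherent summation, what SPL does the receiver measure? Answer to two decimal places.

82.91 dB SPL

At the listener: L_A = 98.6 − 20·log₁₀(7.6) = 80.984 dB; L_B = 95.1 − 20·log₁₀(6.8) = 78.450 dB.
Combined: 10·log₁₀(10^(80.984/10)+10^(78.450/10)) = 82.91 dB SPL.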